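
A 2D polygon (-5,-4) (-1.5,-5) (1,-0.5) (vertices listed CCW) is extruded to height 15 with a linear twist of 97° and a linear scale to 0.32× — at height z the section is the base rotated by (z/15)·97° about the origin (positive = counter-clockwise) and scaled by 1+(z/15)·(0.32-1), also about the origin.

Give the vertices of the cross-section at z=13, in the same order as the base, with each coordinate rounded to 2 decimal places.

t = z/height = 13/15 = 0.866667
s = 1 + (scale-1)·z/height = 1 + (0.32-1)·13/15 = 0.410667
θ = twist·z/height = 97°·13/15 = 84.0667° = 1.467240 rad
cos θ = 0.103371, sin θ = 0.994643 (intermediates below are computed at full precision and shown rounded to 5 d.p.)
v1: (-5,-4) → rotate → (3.46172,-5.38670) → ×s → (1.42161,-2.21214) → (1.42,-2.21)
v2: (-1.5,-5) → rotate → (4.81816,-2.00882) → ×s → (1.97866,-0.82496) → (1.98,-0.82)
v3: (1,-0.5) → rotate → (0.60069,0.94296) → ×s → (0.24668,0.38724) → (0.25,0.39)

Cross-section at z=13: (1.42,-2.21) (1.98,-0.82) (0.25,0.39)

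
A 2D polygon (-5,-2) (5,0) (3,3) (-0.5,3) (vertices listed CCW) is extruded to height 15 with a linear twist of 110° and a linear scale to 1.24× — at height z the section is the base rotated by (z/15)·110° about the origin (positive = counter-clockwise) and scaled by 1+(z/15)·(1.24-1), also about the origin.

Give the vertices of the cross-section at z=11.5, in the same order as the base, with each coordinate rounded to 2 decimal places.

t = z/height = 11.5/15 = 0.766667
s = 1 + (scale-1)·z/height = 1 + (1.24-1)·11.5/15 = 1.184000
θ = twist·z/height = 110°·11.5/15 = 84.3333° = 1.471894 rad
cos θ = 0.098741, sin θ = 0.995113 (intermediates below are computed at full precision and shown rounded to 5 d.p.)
v1: (-5,-2) → rotate → (1.49652,-5.17305) → ×s → (1.77188,-6.12489) → (1.77,-6.12)
v2: (5,0) → rotate → (0.49370,4.97557) → ×s → (0.58455,5.89107) → (0.58,5.89)
v3: (3,3) → rotate → (-2.68912,3.28156) → ×s → (-3.18391,3.88537) → (-3.18,3.89)
v4: (-0.5,3) → rotate → (-3.03471,-0.20133) → ×s → (-3.59310,-0.23838) → (-3.59,-0.24)

Cross-section at z=11.5: (1.77,-6.12) (0.58,5.89) (-3.18,3.89) (-3.59,-0.24)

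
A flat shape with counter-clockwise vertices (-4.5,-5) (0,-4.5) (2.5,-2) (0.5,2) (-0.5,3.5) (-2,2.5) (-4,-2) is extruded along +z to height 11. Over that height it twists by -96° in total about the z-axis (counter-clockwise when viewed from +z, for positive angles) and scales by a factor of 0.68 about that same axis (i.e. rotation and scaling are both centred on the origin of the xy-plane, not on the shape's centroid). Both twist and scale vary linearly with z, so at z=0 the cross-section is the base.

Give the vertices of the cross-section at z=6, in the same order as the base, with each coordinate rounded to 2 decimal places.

Cross-section at z=6: (-5.54,0.42) (-2.94,-2.27) (-0.05,-2.64) (1.56,0.68) (2.04,2.09) (0.63,2.57) (-3.32,1.61)

t = z/height = 6/11 = 0.545455
s = 1 + (scale-1)·z/height = 1 + (0.68-1)·6/11 = 0.825455
θ = twist·z/height = -96°·6/11 = -52.3636° = -0.913918 rad
cos θ = 0.610648, sin θ = -0.791902 (intermediates below are computed at full precision and shown rounded to 5 d.p.)
v1: (-4.5,-5) → rotate → (-6.70743,0.51032) → ×s → (-5.53668,0.42125) → (-5.54,0.42)
v2: (0,-4.5) → rotate → (-3.56356,-2.74792) → ×s → (-2.94156,-2.26828) → (-2.94,-2.27)
v3: (2.5,-2) → rotate → (-0.05718,-3.20105) → ×s → (-0.04720,-2.64232) → (-0.05,-2.64)
v4: (0.5,2) → rotate → (1.88913,0.82534) → ×s → (1.55939,0.68128) → (1.56,0.68)
v5: (-0.5,3.5) → rotate → (2.46633,2.53322) → ×s → (2.03585,2.09106) → (2.04,2.09)
v6: (-2,2.5) → rotate → (0.75846,3.11042) → ×s → (0.62607,2.56751) → (0.63,2.57)
v7: (-4,-2) → rotate → (-4.02640,1.94631) → ×s → (-3.32361,1.60659) → (-3.32,1.61)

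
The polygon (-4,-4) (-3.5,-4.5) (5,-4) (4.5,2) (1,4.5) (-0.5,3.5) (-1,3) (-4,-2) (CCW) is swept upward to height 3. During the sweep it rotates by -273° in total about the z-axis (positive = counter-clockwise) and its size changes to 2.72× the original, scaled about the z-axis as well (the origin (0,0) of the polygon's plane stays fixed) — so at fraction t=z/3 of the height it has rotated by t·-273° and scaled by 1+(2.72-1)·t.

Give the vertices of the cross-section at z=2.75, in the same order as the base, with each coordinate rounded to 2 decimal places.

Cross-section at z=2.75: (13.18,-6.22) (13.96,-4.57) (5.35,15.61) (-8.77,9.17) (-11.78,-1.49) (-8.05,-4.26) (-6.40,-5.04) (8.33,-7.96)

t = z/height = 2.75/3 = 0.916667
s = 1 + (scale-1)·z/height = 1 + (2.72-1)·2.75/3 = 2.576667
θ = twist·z/height = -273°·2.75/3 = -250.2500° = -4.367686 rad
cos θ = -0.337917, sin θ = 0.941176 (intermediates below are computed at full precision and shown rounded to 5 d.p.)
v1: (-4,-4) → rotate → (5.11637,-2.41304) → ×s → (13.18318,-6.21759) → (13.18,-6.22)
v2: (-3.5,-4.5) → rotate → (5.41800,-1.77349) → ×s → (13.96038,-4.56969) → (13.96,-4.57)
v3: (5,-4) → rotate → (2.07512,6.05755) → ×s → (5.34689,15.60828) → (5.35,15.61)
v4: (4.5,2) → rotate → (-3.40298,3.55946) → ×s → (-8.76834,9.17154) → (-8.77,9.17)
v5: (1,4.5) → rotate → (-4.57321,-0.57945) → ×s → (-11.78363,-1.49305) → (-11.78,-1.49)
v6: (-0.5,3.5) → rotate → (-3.12516,-1.65330) → ×s → (-8.05249,-4.25999) → (-8.05,-4.26)
v7: (-1,3) → rotate → (-2.48561,-1.95493) → ×s → (-6.40459,-5.03719) → (-6.40,-5.04)
v8: (-4,-2) → rotate → (3.23402,-3.08887) → ×s → (8.33299,-7.95899) → (8.33,-7.96)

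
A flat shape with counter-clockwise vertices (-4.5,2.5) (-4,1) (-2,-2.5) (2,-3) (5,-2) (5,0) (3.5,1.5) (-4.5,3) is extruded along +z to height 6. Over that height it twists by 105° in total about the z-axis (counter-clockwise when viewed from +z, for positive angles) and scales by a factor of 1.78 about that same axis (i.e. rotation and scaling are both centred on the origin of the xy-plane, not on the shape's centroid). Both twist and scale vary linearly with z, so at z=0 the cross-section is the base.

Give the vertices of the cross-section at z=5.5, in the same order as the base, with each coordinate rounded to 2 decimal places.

Cross-section at z=5.5: (-3.42,-8.14) (-0.96,-7.01) (4.64,-2.94) (4.74,3.97) (2.48,8.90) (-0.93,8.52) (-3.21,5.69) (-4.27,-8.23)

t = z/height = 5.5/6 = 0.916667
s = 1 + (scale-1)·z/height = 1 + (1.78-1)·5.5/6 = 1.715000
θ = twist·z/height = 105°·5.5/6 = 96.2500° = 1.679879 rad
cos θ = -0.108867, sin θ = 0.994056 (intermediates below are computed at full precision and shown rounded to 5 d.p.)
v1: (-4.5,2.5) → rotate → (-1.99524,-4.74542) → ×s → (-3.42184,-8.13840) → (-3.42,-8.14)
v2: (-4,1) → rotate → (-0.55859,-4.08509) → ×s → (-0.95798,-7.00593) → (-0.96,-7.01)
v3: (-2,-2.5) → rotate → (2.70287,-1.71595) → ×s → (4.63543,-2.94285) → (4.64,-2.94)
v4: (2,-3) → rotate → (2.76444,2.31471) → ×s → (4.74101,3.96973) → (4.74,3.97)
v5: (5,-2) → rotate → (1.44378,5.18802) → ×s → (2.47608,8.89745) → (2.48,8.90)
v6: (5,0) → rotate → (-0.54433,4.97028) → ×s → (-0.93353,8.52403) → (-0.93,8.52)
v7: (3.5,1.5) → rotate → (-1.87212,3.31590) → ×s → (-3.21068,5.68676) → (-3.21,5.69)
v8: (-4.5,3) → rotate → (-2.49227,-4.79985) → ×s → (-4.27424,-8.23175) → (-4.27,-8.23)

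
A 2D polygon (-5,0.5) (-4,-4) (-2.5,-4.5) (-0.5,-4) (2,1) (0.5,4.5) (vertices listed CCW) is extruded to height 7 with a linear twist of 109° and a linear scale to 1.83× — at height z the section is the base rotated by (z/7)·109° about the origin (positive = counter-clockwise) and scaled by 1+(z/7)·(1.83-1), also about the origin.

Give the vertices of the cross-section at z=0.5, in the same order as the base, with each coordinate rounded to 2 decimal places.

Cross-section at z=0.5: (-5.32,-0.19) (-3.62,-4.77) (-1.98,-5.08) (0.05,-4.27) (1.96,1.34) (-0.12,4.79)

t = z/height = 0.5/7 = 0.0714286
s = 1 + (scale-1)·z/height = 1 + (1.83-1)·0.5/7 = 1.059286
θ = twist·z/height = 109°·0.5/7 = 7.7857° = 0.135886 rad
cos θ = 0.990782, sin θ = 0.135469 (intermediates below are computed at full precision and shown rounded to 5 d.p.)
v1: (-5,0.5) → rotate → (-5.02164,-0.18195) → ×s → (-5.31935,-0.19274) → (-5.32,-0.19)
v2: (-4,-4) → rotate → (-3.42125,-4.50500) → ×s → (-3.62408,-4.77208) → (-3.62,-4.77)
v3: (-2.5,-4.5) → rotate → (-1.86735,-4.79719) → ×s → (-1.97805,-5.08159) → (-1.98,-5.08)
v4: (-0.5,-4) → rotate → (0.04648,-4.03086) → ×s → (0.04924,-4.26983) → (0.05,-4.27)
v5: (2,1) → rotate → (1.84609,1.26172) → ×s → (1.95554,1.33652) → (1.96,1.34)
v6: (0.5,4.5) → rotate → (-0.11422,4.52625) → ×s → (-0.12099,4.79459) → (-0.12,4.79)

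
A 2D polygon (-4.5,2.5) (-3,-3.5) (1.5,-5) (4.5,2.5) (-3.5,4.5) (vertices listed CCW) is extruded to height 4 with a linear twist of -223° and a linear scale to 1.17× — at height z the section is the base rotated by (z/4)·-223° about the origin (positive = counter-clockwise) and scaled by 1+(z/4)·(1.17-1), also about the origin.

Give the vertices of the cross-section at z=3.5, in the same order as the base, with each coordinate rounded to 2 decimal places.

Cross-section at z=3.5: (4.24,-4.12) (4.38,2.98) (-0.16,5.99) (-5.74,-1.42) (2.53,-6.04)

t = z/height = 3.5/4 = 0.875
s = 1 + (scale-1)·z/height = 1 + (1.17-1)·3.5/4 = 1.148750
θ = twist·z/height = -223°·3.5/4 = -195.1250° = -3.405574 rad
cos θ = -0.965359, sin θ = 0.260926 (intermediates below are computed at full precision and shown rounded to 5 d.p.)
v1: (-4.5,2.5) → rotate → (3.69180,-3.58756) → ×s → (4.24096,-4.12121) → (4.24,-4.12)
v2: (-3,-3.5) → rotate → (3.80932,2.59598) → ×s → (4.37595,2.98213) → (4.38,2.98)
v3: (1.5,-5) → rotate → (-0.14341,5.21818) → ×s → (-0.16474,5.99439) → (-0.16,5.99)
v4: (4.5,2.5) → rotate → (-4.99643,-1.23923) → ×s → (-5.73965,-1.42357) → (-5.74,-1.42)
v5: (-3.5,4.5) → rotate → (2.20459,-5.25736) → ×s → (2.53252,-6.03939) → (2.53,-6.04)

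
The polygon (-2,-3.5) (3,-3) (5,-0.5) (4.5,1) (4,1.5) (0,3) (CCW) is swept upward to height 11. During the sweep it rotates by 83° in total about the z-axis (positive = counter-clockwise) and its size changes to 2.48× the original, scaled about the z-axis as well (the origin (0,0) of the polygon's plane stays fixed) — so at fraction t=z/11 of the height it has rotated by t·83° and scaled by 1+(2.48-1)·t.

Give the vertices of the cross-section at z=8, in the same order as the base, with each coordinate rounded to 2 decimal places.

Cross-section at z=8: (4.26,-7.20) (8.49,2.33) (6.04,8.51) (2.82,9.15) (1.40,8.76) (-5.41,3.08)

t = z/height = 8/11 = 0.727273
s = 1 + (scale-1)·z/height = 1 + (2.48-1)·8/11 = 2.076364
θ = twist·z/height = 83°·8/11 = 60.3636° = 1.053544 rad
cos θ = 0.494494, sin θ = 0.869181 (intermediates below are computed at full precision and shown rounded to 5 d.p.)
v1: (-2,-3.5) → rotate → (2.05315,-3.46909) → ×s → (4.26308,-7.20309) → (4.26,-7.20)
v2: (3,-3) → rotate → (4.09102,1.12406) → ×s → (8.49445,2.33396) → (8.49,2.33)
v3: (5,-0.5) → rotate → (2.90706,4.09866) → ×s → (6.03611,8.51031) → (6.04,8.51)
v4: (4.5,1) → rotate → (1.35604,4.40581) → ×s → (2.81563,9.14806) → (2.82,9.15)
v5: (4,1.5) → rotate → (0.67420,4.21847) → ×s → (1.39989,8.75907) → (1.40,8.76)
v6: (0,3) → rotate → (-2.60754,1.48348) → ×s → (-5.41421,3.08025) → (-5.41,3.08)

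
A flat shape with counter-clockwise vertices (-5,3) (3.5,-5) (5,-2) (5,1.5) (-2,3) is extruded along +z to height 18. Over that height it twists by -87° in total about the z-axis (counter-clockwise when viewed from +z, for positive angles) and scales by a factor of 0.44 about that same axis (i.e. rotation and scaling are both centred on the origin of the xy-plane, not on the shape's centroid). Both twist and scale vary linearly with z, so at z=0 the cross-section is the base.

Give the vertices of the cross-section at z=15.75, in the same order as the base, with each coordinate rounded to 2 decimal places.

Cross-section at z=15.75: (0.87,2.84) (-2.05,-2.34) (-0.38,-2.72) (1.35,-2.29) (1.24,1.36)

t = z/height = 15.75/18 = 0.875
s = 1 + (scale-1)·z/height = 1 + (0.44-1)·15.75/18 = 0.510000
θ = twist·z/height = -87°·15.75/18 = -76.1250° = -1.328632 rad
cos θ = 0.239804, sin θ = -0.970821 (intermediates below are computed at full precision and shown rounded to 5 d.p.)
v1: (-5,3) → rotate → (1.71344,5.57352) → ×s → (0.87386,2.84249) → (0.87,2.84)
v2: (3.5,-5) → rotate → (-4.01479,-4.59690) → ×s → (-2.04754,-2.34442) → (-2.05,-2.34)
v3: (5,-2) → rotate → (-0.74262,-5.33371) → ×s → (-0.37874,-2.72019) → (-0.38,-2.72)
v4: (5,1.5) → rotate → (2.65525,-4.49440) → ×s → (1.35418,-2.29214) → (1.35,-2.29)
v5: (-2,3) → rotate → (2.43285,2.66106) → ×s → (1.24076,1.35714) → (1.24,1.36)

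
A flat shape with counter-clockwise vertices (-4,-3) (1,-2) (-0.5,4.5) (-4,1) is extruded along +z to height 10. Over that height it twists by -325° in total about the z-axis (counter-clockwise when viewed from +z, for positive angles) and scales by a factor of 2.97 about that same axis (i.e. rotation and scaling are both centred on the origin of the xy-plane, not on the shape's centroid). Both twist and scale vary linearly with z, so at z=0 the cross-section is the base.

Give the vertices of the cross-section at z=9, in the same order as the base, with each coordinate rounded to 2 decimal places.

Cross-section at z=9: (3.44,-13.43) (6.19,0.44) (-12.06,3.49) (-6.81,-9.19)

t = z/height = 9/10 = 0.9
s = 1 + (scale-1)·z/height = 1 + (2.97-1)·9/10 = 2.773000
θ = twist·z/height = -325°·9/10 = -292.5000° = -5.105088 rad
cos θ = 0.382683, sin θ = 0.923880 (intermediates below are computed at full precision and shown rounded to 5 d.p.)
v1: (-4,-3) → rotate → (1.24090,-4.84357) → ×s → (3.44103,-13.43122) → (3.44,-13.43)
v2: (1,-2) → rotate → (2.23044,0.15851) → ×s → (6.18502,0.43956) → (6.19,0.44)
v3: (-0.5,4.5) → rotate → (-4.34880,1.26014) → ×s → (-12.05922,3.49436) → (-12.06,3.49)
v4: (-4,1) → rotate → (-2.45461,-3.31283) → ×s → (-6.80664,-9.18649) → (-6.81,-9.19)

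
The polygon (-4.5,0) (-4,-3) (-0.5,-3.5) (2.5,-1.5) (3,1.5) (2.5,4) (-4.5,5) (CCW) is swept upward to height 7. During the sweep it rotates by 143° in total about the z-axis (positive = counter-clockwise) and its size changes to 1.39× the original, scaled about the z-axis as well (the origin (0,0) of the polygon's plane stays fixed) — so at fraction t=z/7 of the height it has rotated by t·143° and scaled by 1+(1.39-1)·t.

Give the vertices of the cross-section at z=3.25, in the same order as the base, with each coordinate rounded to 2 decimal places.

Cross-section at z=3.25: (-2.13,-4.87) (1.35,-5.75) (3.55,-2.20) (2.81,2.00) (-0.20,3.96) (-3.15,4.60) (-7.54,-2.51)

t = z/height = 3.25/7 = 0.464286
s = 1 + (scale-1)·z/height = 1 + (1.39-1)·3.25/7 = 1.181071
θ = twist·z/height = 143°·3.25/7 = 66.3929° = 1.158774 rad
cos θ = 0.400463, sin θ = 0.916313 (intermediates below are computed at full precision and shown rounded to 5 d.p.)
v1: (-4.5,0) → rotate → (-1.80208,-4.12341) → ×s → (-2.12839,-4.87004) → (-2.13,-4.87)
v2: (-4,-3) → rotate → (1.14709,-4.86664) → ×s → (1.35479,-5.74785) → (1.35,-5.75)
v3: (-0.5,-3.5) → rotate → (3.00686,-1.85978) → ×s → (3.55132,-2.19653) → (3.55,-2.20)
v4: (2.5,-1.5) → rotate → (2.37563,1.69009) → ×s → (2.80579,1.99611) → (2.81,2.00)
v5: (3,1.5) → rotate → (-0.17308,3.34963) → ×s → (-0.20442,3.95616) → (-0.20,3.96)
v6: (2.5,4) → rotate → (-2.66409,3.89264) → ×s → (-3.14648,4.59748) → (-3.15,4.60)
v7: (-4.5,5) → rotate → (-6.38365,-2.12109) → ×s → (-7.53955,-2.50516) → (-7.54,-2.51)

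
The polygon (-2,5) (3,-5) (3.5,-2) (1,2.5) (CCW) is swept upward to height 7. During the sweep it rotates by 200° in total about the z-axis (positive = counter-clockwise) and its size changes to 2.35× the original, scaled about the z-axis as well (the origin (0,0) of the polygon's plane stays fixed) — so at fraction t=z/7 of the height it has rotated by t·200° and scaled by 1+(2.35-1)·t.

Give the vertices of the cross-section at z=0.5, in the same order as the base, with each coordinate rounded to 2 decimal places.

t = z/height = 0.5/7 = 0.0714286
s = 1 + (scale-1)·z/height = 1 + (2.35-1)·0.5/7 = 1.096429
θ = twist·z/height = 200°·0.5/7 = 14.2857° = 0.249333 rad
cos θ = 0.969077, sin θ = 0.246757 (intermediates below are computed at full precision and shown rounded to 5 d.p.)
v1: (-2,5) → rotate → (-3.17194,4.35187) → ×s → (-3.47781,4.77152) → (-3.48,4.77)
v2: (3,-5) → rotate → (4.14102,-4.10511) → ×s → (4.54033,-4.50096) → (4.54,-4.50)
v3: (3.5,-2) → rotate → (3.88529,-1.07450) → ×s → (4.25994,-1.17812) → (4.26,-1.18)
v4: (1,2.5) → rotate → (0.35218,2.66945) → ×s → (0.38614,2.92686) → (0.39,2.93)

Cross-section at z=0.5: (-3.48,4.77) (4.54,-4.50) (4.26,-1.18) (0.39,2.93)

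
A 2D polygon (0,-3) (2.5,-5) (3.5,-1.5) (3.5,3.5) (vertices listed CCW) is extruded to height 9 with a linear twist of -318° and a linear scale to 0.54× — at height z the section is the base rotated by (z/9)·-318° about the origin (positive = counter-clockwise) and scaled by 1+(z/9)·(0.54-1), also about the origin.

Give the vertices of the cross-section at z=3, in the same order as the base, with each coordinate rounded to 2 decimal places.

t = z/height = 3/9 = 0.333333
s = 1 + (scale-1)·z/height = 1 + (0.54-1)·3/9 = 0.846667
θ = twist·z/height = -318°·3/9 = -106.0000° = -1.850049 rad
cos θ = -0.275637, sin θ = -0.961262 (intermediates below are computed at full precision and shown rounded to 5 d.p.)
v1: (0,-3) → rotate → (-2.88379,0.82691) → ×s → (-2.44160,0.70012) → (-2.44,0.70)
v2: (2.5,-5) → rotate → (-5.49540,-1.02497) → ×s → (-4.65277,-0.86781) → (-4.65,-0.87)
v3: (3.5,-1.5) → rotate → (-2.40662,-2.95096) → ×s → (-2.03761,-2.49848) → (-2.04,-2.50)
v4: (3.5,3.5) → rotate → (2.39969,-4.32915) → ×s → (2.03173,-3.66534) → (2.03,-3.67)

Cross-section at z=3: (-2.44,0.70) (-4.65,-0.87) (-2.04,-2.50) (2.03,-3.67)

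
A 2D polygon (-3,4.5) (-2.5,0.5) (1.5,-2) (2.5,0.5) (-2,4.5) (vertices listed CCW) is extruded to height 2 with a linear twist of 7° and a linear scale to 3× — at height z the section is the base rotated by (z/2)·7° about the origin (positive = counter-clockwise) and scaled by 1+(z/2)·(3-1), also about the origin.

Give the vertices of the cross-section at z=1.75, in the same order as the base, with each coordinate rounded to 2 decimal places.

t = z/height = 1.75/2 = 0.875
s = 1 + (scale-1)·z/height = 1 + (3-1)·1.75/2 = 2.750000
θ = twist·z/height = 7°·1.75/2 = 6.1250° = 0.106901 rad
cos θ = 0.994291, sin θ = 0.106698 (intermediates below are computed at full precision and shown rounded to 5 d.p.)
v1: (-3,4.5) → rotate → (-3.46302,4.15422) → ×s → (-9.52329,11.42410) → (-9.52,11.42)
v2: (-2.5,0.5) → rotate → (-2.53908,0.23040) → ×s → (-6.98246,0.63360) → (-6.98,0.63)
v3: (1.5,-2) → rotate → (1.70483,-1.82854) → ×s → (4.68829,-5.02847) → (4.69,-5.03)
v4: (2.5,0.5) → rotate → (2.43238,0.76389) → ×s → (6.68904,2.10070) → (6.69,2.10)
v5: (-2,4.5) → rotate → (-2.46872,4.26092) → ×s → (-6.78899,11.71752) → (-6.79,11.72)

Cross-section at z=1.75: (-9.52,11.42) (-6.98,0.63) (4.69,-5.03) (6.69,2.10) (-6.79,11.72)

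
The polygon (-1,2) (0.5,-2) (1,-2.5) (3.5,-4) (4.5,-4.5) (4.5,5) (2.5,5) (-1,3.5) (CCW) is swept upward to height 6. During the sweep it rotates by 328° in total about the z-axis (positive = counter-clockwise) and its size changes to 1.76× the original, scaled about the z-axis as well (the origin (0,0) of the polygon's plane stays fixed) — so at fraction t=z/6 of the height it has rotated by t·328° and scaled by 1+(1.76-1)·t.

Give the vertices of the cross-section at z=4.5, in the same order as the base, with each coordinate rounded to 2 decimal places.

Cross-section at z=4.5: (3.51,0.16) (-3.19,0.56) (-4.22,0.16) (-7.97,-2.47) (-9.33,-3.58) (4.30,-9.65) (5.57,-6.78) (5.66,-0.80)

t = z/height = 4.5/6 = 0.75
s = 1 + (scale-1)·z/height = 1 + (1.76-1)·4.5/6 = 1.570000
θ = twist·z/height = 328°·4.5/6 = 246.0000° = 4.293510 rad
cos θ = -0.406737, sin θ = -0.913545 (intermediates below are computed at full precision and shown rounded to 5 d.p.)
v1: (-1,2) → rotate → (2.23383,0.10007) → ×s → (3.50711,0.15711) → (3.51,0.16)
v2: (0.5,-2) → rotate → (-2.03046,0.35670) → ×s → (-3.18782,0.56002) → (-3.19,0.56)
v3: (1,-2.5) → rotate → (-2.69060,0.10330) → ×s → (-4.22424,0.16217) → (-4.22,0.16)
v4: (3.5,-4) → rotate → (-5.07776,-1.57046) → ×s → (-7.97208,-2.46563) → (-7.97,-2.47)
v5: (4.5,-4.5) → rotate → (-5.94127,-2.28064) → ×s → (-9.32779,-3.58060) → (-9.33,-3.58)
v6: (4.5,5) → rotate → (2.73741,-6.14464) → ×s → (4.29774,-9.64708) → (4.30,-9.65)
v7: (2.5,5) → rotate → (3.55089,-4.31755) → ×s → (5.57489,-6.77855) → (5.57,-6.78)
v8: (-1,3.5) → rotate → (3.60415,-0.51003) → ×s → (5.65851,-0.80075) → (5.66,-0.80)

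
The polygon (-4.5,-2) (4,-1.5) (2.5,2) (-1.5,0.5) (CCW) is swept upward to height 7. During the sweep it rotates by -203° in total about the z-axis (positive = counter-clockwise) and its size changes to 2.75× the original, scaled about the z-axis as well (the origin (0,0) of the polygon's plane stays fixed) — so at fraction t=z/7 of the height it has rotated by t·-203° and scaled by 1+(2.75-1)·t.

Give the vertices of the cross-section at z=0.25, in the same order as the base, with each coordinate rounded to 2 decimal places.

Cross-section at z=0.25: (-5.01,-1.50) (4.01,-2.12) (2.90,1.77) (-1.51,0.73)

t = z/height = 0.25/7 = 0.0357143
s = 1 + (scale-1)·z/height = 1 + (2.75-1)·0.25/7 = 1.062500
θ = twist·z/height = -203°·0.25/7 = -7.2500° = -0.126536 rad
cos θ = 0.992005, sin θ = -0.126199 (intermediates below are computed at full precision and shown rounded to 5 d.p.)
v1: (-4.5,-2) → rotate → (-4.71642,-1.41611) → ×s → (-5.01120,-1.50462) → (-5.01,-1.50)
v2: (4,-1.5) → rotate → (3.77872,-1.99280) → ×s → (4.01489,-2.11735) → (4.01,-2.12)
v3: (2.5,2) → rotate → (2.73241,1.66851) → ×s → (2.90319,1.77279) → (2.90,1.77)
v4: (-1.5,0.5) → rotate → (-1.42491,0.68530) → ×s → (-1.51396,0.72813) → (-1.51,0.73)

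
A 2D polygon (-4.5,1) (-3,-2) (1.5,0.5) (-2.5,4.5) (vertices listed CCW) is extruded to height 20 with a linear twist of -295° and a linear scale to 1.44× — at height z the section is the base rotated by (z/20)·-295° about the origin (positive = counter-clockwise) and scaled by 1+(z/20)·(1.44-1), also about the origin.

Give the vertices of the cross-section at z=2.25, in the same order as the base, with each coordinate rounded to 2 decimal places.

t = z/height = 2.25/20 = 0.1125
s = 1 + (scale-1)·z/height = 1 + (1.44-1)·2.25/20 = 1.049500
θ = twist·z/height = -295°·2.25/20 = -33.1875° = -0.579231 rad
cos θ = 0.836884, sin θ = -0.547381 (intermediates below are computed at full precision and shown rounded to 5 d.p.)
v1: (-4.5,1) → rotate → (-3.21860,3.30010) → ×s → (-3.37792,3.46345) → (-3.38,3.46)
v2: (-3,-2) → rotate → (-3.60541,-0.03163) → ×s → (-3.78388,-0.03319) → (-3.78,-0.03)
v3: (1.5,0.5) → rotate → (1.52902,-0.40263) → ×s → (1.60470,-0.42256) → (1.60,-0.42)
v4: (-2.5,4.5) → rotate → (0.37100,5.13443) → ×s → (0.38937,5.38858) → (0.39,5.39)

Cross-section at z=2.25: (-3.38,3.46) (-3.78,-0.03) (1.60,-0.42) (0.39,5.39)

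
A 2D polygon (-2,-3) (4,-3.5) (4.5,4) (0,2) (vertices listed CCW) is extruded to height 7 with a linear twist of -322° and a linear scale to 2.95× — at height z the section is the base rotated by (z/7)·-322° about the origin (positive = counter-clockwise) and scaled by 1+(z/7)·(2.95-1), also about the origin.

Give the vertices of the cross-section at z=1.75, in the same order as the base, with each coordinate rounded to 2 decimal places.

t = z/height = 1.75/7 = 0.25
s = 1 + (scale-1)·z/height = 1 + (2.95-1)·1.75/7 = 1.487500
θ = twist·z/height = -322°·1.75/7 = -80.5000° = -1.404990 rad
cos θ = 0.165048, sin θ = -0.986286 (intermediates below are computed at full precision and shown rounded to 5 d.p.)
v1: (-2,-3) → rotate → (-3.28895,1.47743) → ×s → (-4.89232,2.19767) → (-4.89,2.20)
v2: (4,-3.5) → rotate → (-2.79181,-4.52281) → ×s → (-4.15282,-6.72768) → (-4.15,-6.73)
v3: (4.5,4) → rotate → (4.68786,-3.77809) → ×s → (6.97319,-5.61992) → (6.97,-5.62)
v4: (0,2) → rotate → (1.97257,0.33010) → ×s → (2.93420,0.49102) → (2.93,0.49)

Cross-section at z=1.75: (-4.89,2.20) (-4.15,-6.73) (6.97,-5.62) (2.93,0.49)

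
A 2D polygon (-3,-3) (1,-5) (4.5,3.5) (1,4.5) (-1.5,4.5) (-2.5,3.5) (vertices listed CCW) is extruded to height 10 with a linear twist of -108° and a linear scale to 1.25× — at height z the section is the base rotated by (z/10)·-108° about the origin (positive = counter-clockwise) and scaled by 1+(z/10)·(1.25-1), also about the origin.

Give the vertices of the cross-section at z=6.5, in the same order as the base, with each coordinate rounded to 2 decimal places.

t = z/height = 6.5/10 = 0.65
s = 1 + (scale-1)·z/height = 1 + (1.25-1)·6.5/10 = 1.162500
θ = twist·z/height = -108°·6.5/10 = -70.2000° = -1.225221 rad
cos θ = 0.338738, sin θ = -0.940881 (intermediates below are computed at full precision and shown rounded to 5 d.p.)
v1: (-3,-3) → rotate → (-3.83886,1.80643) → ×s → (-4.46267,2.09997) → (-4.46,2.10)
v2: (1,-5) → rotate → (-4.36567,-2.63457) → ×s → (-5.07509,-3.06269) → (-5.08,-3.06)
v3: (4.5,3.5) → rotate → (4.81740,-3.04838) → ×s → (5.60023,-3.54374) → (5.60,-3.54)
v4: (1,4.5) → rotate → (4.57270,0.58344) → ×s → (5.31577,0.67825) → (5.32,0.68)
v5: (-1.5,4.5) → rotate → (3.72586,2.93564) → ×s → (4.33131,3.41268) → (4.33,3.41)
v6: (-2.5,3.5) → rotate → (2.44624,3.53778) → ×s → (2.84375,4.11267) → (2.84,4.11)

Cross-section at z=6.5: (-4.46,2.10) (-5.08,-3.06) (5.60,-3.54) (5.32,0.68) (4.33,3.41) (2.84,4.11)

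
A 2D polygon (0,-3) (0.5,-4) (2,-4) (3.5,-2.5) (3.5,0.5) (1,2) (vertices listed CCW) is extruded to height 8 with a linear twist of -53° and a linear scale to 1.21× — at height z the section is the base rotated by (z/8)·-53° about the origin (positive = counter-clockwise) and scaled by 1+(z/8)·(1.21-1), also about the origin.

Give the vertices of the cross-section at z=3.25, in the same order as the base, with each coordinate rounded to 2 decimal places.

t = z/height = 3.25/8 = 0.40625
s = 1 + (scale-1)·z/height = 1 + (1.21-1)·3.25/8 = 1.085313
θ = twist·z/height = -53°·3.25/8 = -21.5313° = -0.375791 rad
cos θ = 0.930218, sin θ = -0.367009 (intermediates below are computed at full precision and shown rounded to 5 d.p.)
v1: (0,-3) → rotate → (-1.10103,-2.79065) → ×s → (-1.19496,-3.02873) → (-1.19,-3.03)
v2: (0.5,-4) → rotate → (-1.00293,-3.90437) → ×s → (-1.08849,-4.23747) → (-1.09,-4.24)
v3: (2,-4) → rotate → (0.39240,-4.45489) → ×s → (0.42588,-4.83494) → (0.43,-4.83)
v4: (3.5,-2.5) → rotate → (2.33824,-3.61007) → ×s → (2.53772,-3.91806) → (2.54,-3.92)
v5: (3.5,0.5) → rotate → (3.43927,-0.81942) → ×s → (3.73268,-0.88933) → (3.73,-0.89)
v6: (1,2) → rotate → (1.66423,1.49343) → ×s → (1.80621,1.62083) → (1.81,1.62)

Cross-section at z=3.25: (-1.19,-3.03) (-1.09,-4.24) (0.43,-4.83) (2.54,-3.92) (3.73,-0.89) (1.81,1.62)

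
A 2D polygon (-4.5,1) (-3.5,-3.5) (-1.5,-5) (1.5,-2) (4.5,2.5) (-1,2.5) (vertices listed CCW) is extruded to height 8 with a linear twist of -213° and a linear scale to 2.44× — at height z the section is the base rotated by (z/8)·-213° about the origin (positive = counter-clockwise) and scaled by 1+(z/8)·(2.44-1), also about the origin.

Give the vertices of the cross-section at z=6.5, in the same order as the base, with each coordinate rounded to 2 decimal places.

Cross-section at z=6.5: (9.96,-0.97) (6.62,8.46) (1.92,11.16) (-3.76,3.92) (-9.04,-6.56) (2.81,-5.12)

t = z/height = 6.5/8 = 0.8125
s = 1 + (scale-1)·z/height = 1 + (2.44-1)·6.5/8 = 2.170000
θ = twist·z/height = -213°·6.5/8 = -173.0625° = -3.020510 rad
cos θ = -0.992678, sin θ = -0.120787 (intermediates below are computed at full precision and shown rounded to 5 d.p.)
v1: (-4.5,1) → rotate → (4.58784,-0.44914) → ×s → (9.95561,-0.97463) → (9.96,-0.97)
v2: (-3.5,-3.5) → rotate → (3.05162,3.89713) → ×s → (6.62202,8.45677) → (6.62,8.46)
v3: (-1.5,-5) → rotate → (0.88508,5.14457) → ×s → (1.92063,11.16372) → (1.92,11.16)
v4: (1.5,-2) → rotate → (-1.73059,1.80418) → ×s → (-3.75538,3.91506) → (-3.76,3.92)
v5: (4.5,2.5) → rotate → (-4.16509,-3.02524) → ×s → (-9.03824,-6.56476) → (-9.04,-6.56)
v6: (-1,2.5) → rotate → (1.29464,-2.36091) → ×s → (2.80938,-5.12317) → (2.81,-5.12)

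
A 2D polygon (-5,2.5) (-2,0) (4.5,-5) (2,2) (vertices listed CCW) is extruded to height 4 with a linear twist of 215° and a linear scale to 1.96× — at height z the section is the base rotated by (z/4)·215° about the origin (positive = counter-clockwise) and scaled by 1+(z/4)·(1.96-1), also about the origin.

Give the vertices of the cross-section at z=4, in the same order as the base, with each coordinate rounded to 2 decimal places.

t = z/height = 4/4 = 1
s = 1 + (scale-1)·z/height = 1 + (1.96-1)·4/4 = 1.960000
θ = twist·z/height = 215°·4/4 = 215.0000° = 3.752458 rad
cos θ = -0.819152, sin θ = -0.573576 (intermediates below are computed at full precision and shown rounded to 5 d.p.)
v1: (-5,2.5) → rotate → (5.52970,0.82000) → ×s → (10.83821,1.60720) → (10.84,1.61)
v2: (-2,0) → rotate → (1.63830,1.14715) → ×s → (3.21108,2.24842) → (3.21,2.25)
v3: (4.5,-5) → rotate → (-6.55407,1.51467) → ×s → (-12.84597,2.96875) → (-12.85,2.97)
v4: (2,2) → rotate → (-0.49115,-2.78546) → ×s → (-0.96266,-5.45950) → (-0.96,-5.46)

Cross-section at z=4: (10.84,1.61) (3.21,2.25) (-12.85,2.97) (-0.96,-5.46)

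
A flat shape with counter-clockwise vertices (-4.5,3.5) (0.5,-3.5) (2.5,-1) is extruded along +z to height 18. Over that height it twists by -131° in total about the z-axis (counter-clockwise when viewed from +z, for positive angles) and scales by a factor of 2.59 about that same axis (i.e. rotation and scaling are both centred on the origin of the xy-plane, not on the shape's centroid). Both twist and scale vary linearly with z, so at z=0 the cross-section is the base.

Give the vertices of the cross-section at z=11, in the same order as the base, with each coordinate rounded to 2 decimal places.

t = z/height = 11/18 = 0.611111
s = 1 + (scale-1)·z/height = 1 + (2.59-1)·11/18 = 1.971667
θ = twist·z/height = -131°·11/18 = -80.0556° = -1.397233 rad
cos θ = 0.172693, sin θ = -0.984976 (intermediates below are computed at full precision and shown rounded to 5 d.p.)
v1: (-4.5,3.5) → rotate → (2.67030,5.03682) → ×s → (5.26493,9.93092) → (5.26,9.93)
v2: (0.5,-3.5) → rotate → (-3.36107,-1.09691) → ×s → (-6.62691,-2.16275) → (-6.63,-2.16)
v3: (2.5,-1) → rotate → (-0.55324,-2.63513) → ×s → (-1.09081,-5.19560) → (-1.09,-5.20)

Cross-section at z=11: (5.26,9.93) (-6.63,-2.16) (-1.09,-5.20)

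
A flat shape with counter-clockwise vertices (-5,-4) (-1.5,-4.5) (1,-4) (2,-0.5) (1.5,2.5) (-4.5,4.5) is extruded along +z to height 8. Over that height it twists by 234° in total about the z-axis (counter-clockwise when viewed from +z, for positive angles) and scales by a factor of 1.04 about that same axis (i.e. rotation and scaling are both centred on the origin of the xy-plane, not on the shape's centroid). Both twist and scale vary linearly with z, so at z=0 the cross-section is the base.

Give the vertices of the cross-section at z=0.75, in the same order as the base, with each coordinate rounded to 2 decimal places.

Cross-section at z=0.75: (-3.16,-5.60) (0.29,-4.75) (2.43,-3.35) (2.05,0.28) (0.46,2.89) (-5.88,2.50)

t = z/height = 0.75/8 = 0.09375
s = 1 + (scale-1)·z/height = 1 + (1.04-1)·0.75/8 = 1.003750
θ = twist·z/height = 234°·0.75/8 = 21.9375° = 0.382882 rad
cos θ = 0.927592, sin θ = 0.373595 (intermediates below are computed at full precision and shown rounded to 5 d.p.)
v1: (-5,-4) → rotate → (-3.14358,-5.57834) → ×s → (-3.15537,-5.59926) → (-3.16,-5.60)
v2: (-1.5,-4.5) → rotate → (0.28979,-4.73456) → ×s → (0.29088,-4.75231) → (0.29,-4.75)
v3: (1,-4) → rotate → (2.42197,-3.33677) → ×s → (2.43105,-3.34929) → (2.43,-3.35)
v4: (2,-0.5) → rotate → (2.04198,0.28339) → ×s → (2.04964,0.28446) → (2.05,0.28)
v5: (1.5,2.5) → rotate → (0.45740,2.87937) → ×s → (0.45912,2.89017) → (0.46,2.89)
v6: (-4.5,4.5) → rotate → (-5.85534,2.49299) → ×s → (-5.87730,2.50234) → (-5.88,2.50)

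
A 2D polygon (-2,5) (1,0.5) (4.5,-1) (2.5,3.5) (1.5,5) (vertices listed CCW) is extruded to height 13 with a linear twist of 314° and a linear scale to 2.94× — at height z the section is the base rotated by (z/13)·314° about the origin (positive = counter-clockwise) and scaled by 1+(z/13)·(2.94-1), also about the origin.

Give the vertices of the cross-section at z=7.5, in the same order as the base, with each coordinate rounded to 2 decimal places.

t = z/height = 7.5/13 = 0.576923
s = 1 + (scale-1)·z/height = 1 + (2.94-1)·7.5/13 = 2.119231
θ = twist·z/height = 314°·7.5/13 = 181.1538° = 3.161731 rad
cos θ = -0.999797, sin θ = -0.020137 (intermediates below are computed at full precision and shown rounded to 5 d.p.)
v1: (-2,5) → rotate → (2.10028,-4.95871) → ×s → (4.45098,-10.50866) → (4.45,-10.51)
v2: (1,0.5) → rotate → (-0.98973,-0.52004) → ×s → (-2.09746,-1.10208) → (-2.10,-1.10)
v3: (4.5,-1) → rotate → (-4.51922,0.90918) → ×s → (-9.57728,1.92676) → (-9.58,1.93)
v4: (2.5,3.5) → rotate → (-2.42901,-3.54963) → ×s → (-5.14764,-7.52249) → (-5.15,-7.52)
v5: (1.5,5) → rotate → (-1.39901,-5.02919) → ×s → (-2.96483,-10.65802) → (-2.96,-10.66)

Cross-section at z=7.5: (4.45,-10.51) (-2.10,-1.10) (-9.58,1.93) (-5.15,-7.52) (-2.96,-10.66)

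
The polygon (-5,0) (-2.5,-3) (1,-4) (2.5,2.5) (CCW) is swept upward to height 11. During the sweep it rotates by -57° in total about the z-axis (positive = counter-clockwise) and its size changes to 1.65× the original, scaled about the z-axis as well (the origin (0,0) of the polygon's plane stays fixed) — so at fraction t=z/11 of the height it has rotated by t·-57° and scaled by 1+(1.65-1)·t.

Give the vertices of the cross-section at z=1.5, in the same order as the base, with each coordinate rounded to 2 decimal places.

t = z/height = 1.5/11 = 0.136364
s = 1 + (scale-1)·z/height = 1 + (1.65-1)·1.5/11 = 1.088636
θ = twist·z/height = -57°·1.5/11 = -7.7727° = -0.135660 rad
cos θ = 0.990812, sin θ = -0.135244 (intermediates below are computed at full precision and shown rounded to 5 d.p.)
v1: (-5,0) → rotate → (-4.95406,0.67622) → ×s → (-5.39317,0.73616) → (-5.39,0.74)
v2: (-2.5,-3) → rotate → (-2.88276,-2.63433) → ×s → (-3.13828,-2.86782) → (-3.14,-2.87)
v3: (1,-4) → rotate → (0.44984,-4.09849) → ×s → (0.48971,-4.46177) → (0.49,-4.46)
v4: (2.5,2.5) → rotate → (2.81514,2.13892) → ×s → (3.06466,2.32851) → (3.06,2.33)

Cross-section at z=1.5: (-5.39,0.74) (-3.14,-2.87) (0.49,-4.46) (3.06,2.33)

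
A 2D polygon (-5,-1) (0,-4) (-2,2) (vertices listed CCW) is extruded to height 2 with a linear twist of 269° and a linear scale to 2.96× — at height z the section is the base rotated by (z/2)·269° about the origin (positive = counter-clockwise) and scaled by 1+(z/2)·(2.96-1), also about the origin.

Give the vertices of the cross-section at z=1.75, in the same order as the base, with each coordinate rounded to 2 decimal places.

t = z/height = 1.75/2 = 0.875
s = 1 + (scale-1)·z/height = 1 + (2.96-1)·1.75/2 = 2.715000
θ = twist·z/height = 269°·1.75/2 = 235.3750° = 4.108069 rad
cos θ = -0.568203, sin θ = -0.822889 (intermediates below are computed at full precision and shown rounded to 5 d.p.)
v1: (-5,-1) → rotate → (2.01813,4.68265) → ×s → (5.47921,12.71338) → (5.48,12.71)
v2: (0,-4) → rotate → (-3.29155,2.27281) → ×s → (-8.93657,6.17068) → (-8.94,6.17)
v3: (-2,2) → rotate → (2.78218,0.50937) → ×s → (7.55363,1.38294) → (7.55,1.38)

Cross-section at z=1.75: (5.48,12.71) (-8.94,6.17) (7.55,1.38)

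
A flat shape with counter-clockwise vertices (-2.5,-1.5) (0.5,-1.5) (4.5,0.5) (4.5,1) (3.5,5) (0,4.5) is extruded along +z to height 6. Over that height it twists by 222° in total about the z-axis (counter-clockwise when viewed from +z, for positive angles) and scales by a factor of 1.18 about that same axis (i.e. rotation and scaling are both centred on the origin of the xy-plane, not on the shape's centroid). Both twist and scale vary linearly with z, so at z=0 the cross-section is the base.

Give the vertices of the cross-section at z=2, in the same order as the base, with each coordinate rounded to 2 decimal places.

Cross-section at z=2: (0.80,-2.99) (1.67,0.07) (0.81,4.73) (0.30,4.88) (-4.07,5.03) (-4.59,1.31)

t = z/height = 2/6 = 0.333333
s = 1 + (scale-1)·z/height = 1 + (1.18-1)·2/6 = 1.060000
θ = twist·z/height = 222°·2/6 = 74.0000° = 1.291544 rad
cos θ = 0.275637, sin θ = 0.961262 (intermediates below are computed at full precision and shown rounded to 5 d.p.)
v1: (-2.5,-1.5) → rotate → (0.75280,-2.81661) → ×s → (0.79797,-2.98561) → (0.80,-2.99)
v2: (0.5,-1.5) → rotate → (1.57971,0.06717) → ×s → (1.67449,0.07121) → (1.67,0.07)
v3: (4.5,0.5) → rotate → (0.75974,4.46350) → ×s → (0.80532,4.73131) → (0.81,4.73)
v4: (4.5,1) → rotate → (0.27911,4.60131) → ×s → (0.29585,4.87739) → (0.30,4.88)
v5: (3.5,5) → rotate → (-3.84158,4.74260) → ×s → (-4.07207,5.02716) → (-4.07,5.03)
v6: (0,4.5) → rotate → (-4.32568,1.24037) → ×s → (-4.58522,1.31479) → (-4.59,1.31)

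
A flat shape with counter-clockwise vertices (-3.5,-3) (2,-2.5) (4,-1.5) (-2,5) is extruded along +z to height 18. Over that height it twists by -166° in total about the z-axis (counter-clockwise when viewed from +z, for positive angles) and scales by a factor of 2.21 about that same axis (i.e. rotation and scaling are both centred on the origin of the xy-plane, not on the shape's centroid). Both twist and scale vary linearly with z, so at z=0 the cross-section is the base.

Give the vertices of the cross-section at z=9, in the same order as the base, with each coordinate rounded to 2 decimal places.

Cross-section at z=9: (-5.46,4.99) (-3.59,-3.68) (-1.61,-6.67) (7.57,4.16)

t = z/height = 9/18 = 0.5
s = 1 + (scale-1)·z/height = 1 + (2.21-1)·9/18 = 1.605000
θ = twist·z/height = -166°·9/18 = -83.0000° = -1.448623 rad
cos θ = 0.121869, sin θ = -0.992546 (intermediates below are computed at full precision and shown rounded to 5 d.p.)
v1: (-3.5,-3) → rotate → (-3.40418,3.10830) → ×s → (-5.46371,4.98883) → (-5.46,4.99)
v2: (2,-2.5) → rotate → (-2.23763,-2.28977) → ×s → (-3.59139,-3.67507) → (-3.59,-3.68)
v3: (4,-1.5) → rotate → (-1.00134,-4.15299) → ×s → (-1.60715,-6.66555) → (-1.61,-6.67)
v4: (-2,5) → rotate → (4.71899,2.59444) → ×s → (7.57398,4.16407) → (7.57,4.16)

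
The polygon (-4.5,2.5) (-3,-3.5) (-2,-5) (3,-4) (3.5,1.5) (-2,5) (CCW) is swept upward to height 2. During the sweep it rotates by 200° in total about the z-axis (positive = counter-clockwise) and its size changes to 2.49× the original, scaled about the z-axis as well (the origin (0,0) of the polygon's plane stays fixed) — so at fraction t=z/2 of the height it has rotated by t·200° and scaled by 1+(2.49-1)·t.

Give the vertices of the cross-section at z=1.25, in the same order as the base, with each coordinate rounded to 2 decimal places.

Cross-section at z=1.25: (1.03,-9.89) (8.86,-0.87) (10.13,2.37) (3.00,9.18) (-6.25,3.88) (-5.69,-8.70)

t = z/height = 1.25/2 = 0.625
s = 1 + (scale-1)·z/height = 1 + (2.49-1)·1.25/2 = 1.931250
θ = twist·z/height = 200°·1.25/2 = 125.0000° = 2.181662 rad
cos θ = -0.573576, sin θ = 0.819152 (intermediates below are computed at full precision and shown rounded to 5 d.p.)
v1: (-4.5,2.5) → rotate → (0.53321,-5.12013) → ×s → (1.02977,-9.88824) → (1.03,-9.89)
v2: (-3,-3.5) → rotate → (4.58776,-0.44994) → ×s → (8.86011,-0.86894) → (8.86,-0.87)
v3: (-2,-5) → rotate → (5.24291,1.22958) → ×s → (10.12538,2.37462) → (10.13,2.37)
v4: (3,-4) → rotate → (1.55588,4.75176) → ×s → (3.00479,9.17684) → (3.00,9.18)
v5: (3.5,1.5) → rotate → (-3.23625,2.00667) → ×s → (-6.25000,3.87538) → (-6.25,3.88)
v6: (-2,5) → rotate → (-2.94861,-4.50619) → ×s → (-5.69450,-8.70257) → (-5.69,-8.70)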